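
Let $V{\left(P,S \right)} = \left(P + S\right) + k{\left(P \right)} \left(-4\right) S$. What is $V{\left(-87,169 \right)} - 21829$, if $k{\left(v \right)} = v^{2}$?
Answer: $-5138391$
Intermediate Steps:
$V{\left(P,S \right)} = P + S - 4 S P^{2}$ ($V{\left(P,S \right)} = \left(P + S\right) + P^{2} \left(-4\right) S = \left(P + S\right) + - 4 P^{2} S = \left(P + S\right) - 4 S P^{2} = P + S - 4 S P^{2}$)
$V{\left(-87,169 \right)} - 21829 = \left(-87 + 169 - 676 \left(-87\right)^{2}\right) - 21829 = \left(-87 + 169 - 676 \cdot 7569\right) - 21829 = \left(-87 + 169 - 5116644\right) - 21829 = -5116562 - 21829 = -5138391$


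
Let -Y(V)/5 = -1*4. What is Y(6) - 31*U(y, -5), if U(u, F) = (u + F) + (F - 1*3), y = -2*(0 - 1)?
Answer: 361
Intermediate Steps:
y = 2 (y = -2*(-1) = 2)
Y(V) = 20 (Y(V) = -(-5)*4 = -5*(-4) = 20)
U(u, F) = -3 + u + 2*F (U(u, F) = (F + u) + (F - 3) = (F + u) + (-3 + F) = -3 + u + 2*F)
Y(6) - 31*U(y, -5) = 20 - 31*(-3 + 2 + 2*(-5)) = 20 - 31*(-3 + 2 - 10) = 20 - 31*(-11) = 20 + 341 = 361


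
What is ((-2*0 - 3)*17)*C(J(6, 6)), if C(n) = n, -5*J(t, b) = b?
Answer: 306/5 ≈ 61.200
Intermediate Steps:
J(t, b) = -b/5
((-2*0 - 3)*17)*C(J(6, 6)) = ((-2*0 - 3)*17)*(-⅕*6) = ((0 - 3)*17)*(-6/5) = -3*17*(-6/5) = -51*(-6/5) = 306/5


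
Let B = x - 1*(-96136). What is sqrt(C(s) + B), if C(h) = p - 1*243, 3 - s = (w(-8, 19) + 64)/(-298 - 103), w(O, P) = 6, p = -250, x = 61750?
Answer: sqrt(157393) ≈ 396.73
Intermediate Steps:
B = 157886 (B = 61750 - 1*(-96136) = 61750 + 96136 = 157886)
s = 1273/401 (s = 3 - (6 + 64)/(-298 - 103) = 3 - 70/(-401) = 3 - 70*(-1)/401 = 3 - 1*(-70/401) = 3 + 70/401 = 1273/401 ≈ 3.1746)
C(h) = -493 (C(h) = -250 - 1*243 = -250 - 243 = -493)
sqrt(C(s) + B) = sqrt(-493 + 157886) = sqrt(157393)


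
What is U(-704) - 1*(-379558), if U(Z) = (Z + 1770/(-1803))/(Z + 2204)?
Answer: 171085556653/450750 ≈ 3.7956e+5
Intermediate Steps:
U(Z) = (-590/601 + Z)/(2204 + Z) (U(Z) = (Z + 1770*(-1/1803))/(2204 + Z) = (Z - 590/601)/(2204 + Z) = (-590/601 + Z)/(2204 + Z))
U(-704) - 1*(-379558) = (-590/601 - 704)/(2204 - 704) - 1*(-379558) = -423694/601/1500 + 379558 = (1/1500)*(-423694/601) + 379558 = -211847/450750 + 379558 = 171085556653/450750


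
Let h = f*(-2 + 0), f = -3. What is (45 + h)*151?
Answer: 7701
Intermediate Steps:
h = 6 (h = -3*(-2 + 0) = -3*(-2) = 6)
(45 + h)*151 = (45 + 6)*151 = 51*151 = 7701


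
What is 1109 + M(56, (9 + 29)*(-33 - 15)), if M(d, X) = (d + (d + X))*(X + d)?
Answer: 3027925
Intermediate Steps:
M(d, X) = (X + d)*(X + 2*d) (M(d, X) = (d + (X + d))*(X + d) = (X + 2*d)*(X + d) = (X + d)*(X + 2*d))
1109 + M(56, (9 + 29)*(-33 - 15)) = 1109 + (((9 + 29)*(-33 - 15))² + 2*56² + 3*((9 + 29)*(-33 - 15))*56) = 1109 + ((38*(-48))² + 2*3136 + 3*(38*(-48))*56) = 1109 + ((-1824)² + 6272 + 3*(-1824)*56) = 1109 + (3326976 + 6272 - 306432) = 1109 + 3026816 = 3027925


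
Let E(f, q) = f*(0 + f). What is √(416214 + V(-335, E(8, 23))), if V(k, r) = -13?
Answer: √416201 ≈ 645.14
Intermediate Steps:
E(f, q) = f² (E(f, q) = f*f = f²)
√(416214 + V(-335, E(8, 23))) = √(416214 - 13) = √416201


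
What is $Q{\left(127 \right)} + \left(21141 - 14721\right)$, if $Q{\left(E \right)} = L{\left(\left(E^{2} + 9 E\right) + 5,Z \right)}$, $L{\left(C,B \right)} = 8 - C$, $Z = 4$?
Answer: $-10849$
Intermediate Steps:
$Q{\left(E \right)} = 3 - E^{2} - 9 E$ ($Q{\left(E \right)} = 8 - \left(\left(E^{2} + 9 E\right) + 5\right) = 8 - \left(5 + E^{2} + 9 E\right) = 3 - E^{2} - 9 E$)
$Q{\left(127 \right)} + \left(21141 - 14721\right) = \left(3 - 127^{2} - 1143\right) + \left(21141 - 14721\right) = \left(3 - 16129 - 1143\right) + 6420 = -17269 + 6420 = -10849$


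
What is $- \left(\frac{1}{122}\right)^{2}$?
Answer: $- \frac{1}{14884} \approx -6.7186 \cdot 10^{-5}$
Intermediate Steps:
$- \left(\frac{1}{122}\right)^{2} = - \frac{1}{14884}$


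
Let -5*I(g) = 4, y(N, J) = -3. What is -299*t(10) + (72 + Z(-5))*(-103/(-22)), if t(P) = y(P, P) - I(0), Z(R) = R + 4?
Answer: 108923/110 ≈ 990.21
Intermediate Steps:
Z(R) = 4 + R
I(g) = -⅘ (I(g) = -⅕*4 = -⅘)
t(P) = -11/5 (t(P) = -3 - 1*(-⅘) = -3 + ⅘ = -11/5)
-299*t(10) + (72 + Z(-5))*(-103/(-22)) = -299*(-11/5) + (72 + (4 - 5))*(-103/(-22)) = 3289/5 + (72 - 1)*(-103*(-1/22)) = 3289/5 + 71*(103/22) = 3289/5 + 7313/22 = 108923/110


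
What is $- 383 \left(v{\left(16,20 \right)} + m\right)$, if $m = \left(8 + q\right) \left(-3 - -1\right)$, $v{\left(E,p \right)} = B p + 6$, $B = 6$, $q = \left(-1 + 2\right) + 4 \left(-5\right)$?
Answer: $-56684$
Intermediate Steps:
$q = -19$ ($q = 1 - 20 = -19$)
$v{\left(E,p \right)} = 6 + 6 p$ ($v{\left(E,p \right)} = 6 p + 6 = 6 + 6 p$)
$m = 22$ ($m = \left(8 - 19\right) \left(-3 - -1\right) = - 11 \left(-3 + 1\right) = \left(-11\right) \left(-2\right) = 22$)
$- 383 \left(v{\left(16,20 \right)} + m\right) = - 383 \left(\left(6 + 6 \cdot 20\right) + 22\right) = - 383 \left(\left(6 + 120\right) + 22\right) = - 383 \left(126 + 22\right) = \left(-383\right) 148 = -56684$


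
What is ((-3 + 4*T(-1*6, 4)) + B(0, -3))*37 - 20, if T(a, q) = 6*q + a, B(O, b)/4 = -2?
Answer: 2237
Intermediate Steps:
B(O, b) = -8 (B(O, b) = 4*(-2) = -8)
T(a, q) = a + 6*q
((-3 + 4*T(-1*6, 4)) + B(0, -3))*37 - 20 = ((-3 + 4*(-1*6 + 6*4)) - 8)*37 - 20 = ((-3 + 4*(-6 + 24)) - 8)*37 - 20 = ((-3 + 4*18) - 8)*37 - 20 = ((-3 + 72) - 8)*37 - 20 = (69 - 8)*37 - 20 = 61*37 - 20 = 2257 - 20 = 2237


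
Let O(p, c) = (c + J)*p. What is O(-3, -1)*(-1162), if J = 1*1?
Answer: 0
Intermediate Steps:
J = 1
O(p, c) = p*(1 + c) (O(p, c) = (c + 1)*p = (1 + c)*p = p*(1 + c))
O(-3, -1)*(-1162) = -3*(1 - 1)*(-1162) = -3*0*(-1162) = 0*(-1162) = 0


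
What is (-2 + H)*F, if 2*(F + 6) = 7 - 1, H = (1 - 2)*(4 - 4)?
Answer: 6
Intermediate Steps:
H = 0 (H = -1*0 = 0)
F = -3 (F = -6 + (7 - 1)/2 = -6 + (½)*6 = -6 + 3 = -3)
(-2 + H)*F = (-2 + 0)*(-3) = -2*(-3) = 6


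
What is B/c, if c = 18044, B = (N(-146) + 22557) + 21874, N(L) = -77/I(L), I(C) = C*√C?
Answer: 44431/18044 - 77*I*√146/384625904 ≈ 2.4624 - 2.419e-6*I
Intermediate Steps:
I(C) = C^(3/2)
N(L) = -77/L^(3/2)
B = 44431 - 77*I*√146/21316 (B = (-77*I*√146/21316 + 22557) + 21874 = (22557 - 77*I*√146/21316) + 21874 = 44431 - 77*I*√146/21316 ≈ 44431.0 - 0.043648*I)
B/c = (44431 - 77*I*√146/21316)/18044 = (44431 - 77*I*√146/21316)*(1/18044) = 44431/18044 - 77*I*√146/384625904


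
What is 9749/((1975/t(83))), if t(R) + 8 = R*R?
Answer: 67082869/1975 ≈ 33966.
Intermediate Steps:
t(R) = -8 + R**2 (t(R) = -8 + R*R = -8 + R**2)
9749/((1975/t(83))) = 9749/((1975/(-8 + 83**2))) = 9749/((1975/(-8 + 6889))) = 9749/((1975/6881)) = 9749/((1975*(1/6881))) = 9749/(1975/6881) = 9749*(6881/1975) = 67082869/1975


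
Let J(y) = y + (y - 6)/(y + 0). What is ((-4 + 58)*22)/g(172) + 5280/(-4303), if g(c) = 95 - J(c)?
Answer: -52781256/3205735 ≈ -16.465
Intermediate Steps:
J(y) = y + (-6 + y)/y
g(c) = 94 - c + 6/c (g(c) = 95 - (1 + c - 6/c) = 95 + (-1 - c + 6/c) = 94 - c + 6/c)
((-4 + 58)*22)/g(172) + 5280/(-4303) = ((-4 + 58)*22)/(94 - 1*172 + 6/172) + 5280/(-4303) = (54*22)/(94 - 172 + 6*(1/172)) + 5280*(-1/4303) = 1188/(94 - 172 + 3/86) - 5280/4303 = 1188/(-6705/86) - 5280/4303 = 1188*(-86/6705) - 5280/4303 = -11352/745 - 5280/4303 = -52781256/3205735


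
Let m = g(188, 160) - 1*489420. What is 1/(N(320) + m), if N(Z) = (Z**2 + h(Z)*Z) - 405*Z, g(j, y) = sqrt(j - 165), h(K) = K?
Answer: -414220/171578208377 - sqrt(23)/171578208377 ≈ -2.4142e-6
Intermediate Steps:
g(j, y) = sqrt(-165 + j)
m = -489420 + sqrt(23) (m = sqrt(-165 + 188) - 1*489420 = sqrt(23) - 489420 = -489420 + sqrt(23) ≈ -4.8942e+5)
N(Z) = -405*Z + 2*Z**2 (N(Z) = (Z**2 + Z*Z) - 405*Z = (Z**2 + Z**2) - 405*Z = 2*Z**2 - 405*Z = -405*Z + 2*Z**2)
1/(N(320) + m) = 1/(320*(-405 + 2*320) + (-489420 + sqrt(23))) = 1/(320*(-405 + 640) + (-489420 + sqrt(23))) = 1/(320*235 + (-489420 + sqrt(23))) = 1/(75200 + (-489420 + sqrt(23))) = 1/(-414220 + sqrt(23))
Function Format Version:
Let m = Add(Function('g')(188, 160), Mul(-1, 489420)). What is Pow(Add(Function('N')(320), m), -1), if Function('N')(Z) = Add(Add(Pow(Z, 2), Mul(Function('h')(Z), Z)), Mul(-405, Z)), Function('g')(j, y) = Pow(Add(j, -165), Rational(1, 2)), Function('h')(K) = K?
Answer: Add(Rational(-414220, 171578208377), Mul(Rational(-1, 171578208377), Pow(23, Rational(1, 2)))) ≈ -2.4142e-6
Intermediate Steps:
Function('g')(j, y) = Pow(Add(-165, j), Rational(1, 2))
m = Add(-489420, Pow(23, Rational(1, 2))) (m = Add(Pow(Add(-165, 188), Rational(1, 2)), Mul(-1, 489420)) = Add(Pow(23, Rational(1, 2)), -489420) = Add(-489420, Pow(23, Rational(1, 2))) ≈ -4.8942e+5)
Function('N')(Z) = Add(Mul(-405, Z), Mul(2, Pow(Z, 2))) (Function('N')(Z) = Add(Add(Pow(Z, 2), Mul(Z, Z)), Mul(-405, Z)) = Add(Add(Pow(Z, 2), Pow(Z, 2)), Mul(-405, Z)) = Add(Mul(2, Pow(Z, 2)), Mul(-405, Z)) = Add(Mul(-405, Z), Mul(2, Pow(Z, 2))))
Pow(Add(Function('N')(320), m), -1) = Pow(Add(Mul(320, Add(-405, Mul(2, 320))), Add(-489420, Pow(23, Rational(1, 2)))), -1) = Pow(Add(Mul(320, Add(-405, 640)), Add(-489420, Pow(23, Rational(1, 2)))), -1) = Pow(Add(Mul(320, 235), Add(-489420, Pow(23, Rational(1, 2)))), -1) = Pow(Add(75200, Add(-489420, Pow(23, Rational(1, 2)))), -1) = Pow(Add(-414220, Pow(23, Rational(1, 2))), -1)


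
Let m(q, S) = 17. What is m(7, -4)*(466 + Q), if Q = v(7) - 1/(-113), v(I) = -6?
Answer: 883677/113 ≈ 7820.1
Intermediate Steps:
Q = -677/113 (Q = -6 - 1/(-113) = -6 - 1*(-1/113) = -6 + 1/113 = -677/113 ≈ -5.9911)
m(7, -4)*(466 + Q) = 17*(466 - 677/113) = 17*(51981/113) = 883677/113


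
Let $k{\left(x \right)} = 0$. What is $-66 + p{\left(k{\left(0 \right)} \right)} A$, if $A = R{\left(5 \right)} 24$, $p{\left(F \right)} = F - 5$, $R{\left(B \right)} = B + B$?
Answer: $-1266$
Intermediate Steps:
$R{\left(B \right)} = 2 B$
$p{\left(F \right)} = -5 + F$
$A = 240$ ($A = 2 \cdot 5 \cdot 24 = 10 \cdot 24 = 240$)
$-66 + p{\left(k{\left(0 \right)} \right)} A = -66 + \left(-5 + 0\right) 240 = -66 - 1200 = -1266$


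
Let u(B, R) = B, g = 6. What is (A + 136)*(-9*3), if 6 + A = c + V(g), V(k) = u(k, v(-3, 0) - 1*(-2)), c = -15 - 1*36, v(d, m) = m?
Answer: -2295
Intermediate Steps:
c = -51 (c = -15 - 36 = -51)
V(k) = k
A = -51 (A = -6 + (-51 + 6) = -6 - 45 = -51)
(A + 136)*(-9*3) = (-51 + 136)*(-9*3) = 85*(-27) = -2295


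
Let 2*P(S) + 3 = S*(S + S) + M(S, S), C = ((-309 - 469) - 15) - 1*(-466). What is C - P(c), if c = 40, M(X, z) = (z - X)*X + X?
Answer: -3891/2 ≈ -1945.5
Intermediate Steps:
M(X, z) = X + X*(z - X) (M(X, z) = X*(z - X) + X = X + X*(z - X))
C = -327 (C = (-778 - 15) + 466 = -793 + 466 = -327)
P(S) = -3/2 + S² + S/2 (P(S) = -3/2 + (S*(S + S) + S*(1 + S - S))/2 = -3/2 + (S*(2*S) + S*1)/2 = -3/2 + (2*S² + S)/2 = -3/2 + (S + 2*S²)/2 = -3/2 + (S² + S/2) = -3/2 + S² + S/2)
C - P(c) = -327 - (-3/2 + 40² + (½)*40) = -327 - (-3/2 + 1600 + 20) = -327 - 1*3237/2 = -327 - 3237/2 = -3891/2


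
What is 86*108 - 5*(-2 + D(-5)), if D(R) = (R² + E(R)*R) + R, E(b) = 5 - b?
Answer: 9448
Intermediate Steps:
D(R) = R + R² + R*(5 - R) (D(R) = (R² + (5 - R)*R) + R = (R² + R*(5 - R)) + R = R + R² + R*(5 - R))
86*108 - 5*(-2 + D(-5)) = 86*108 - 5*(-2 + 6*(-5)) = 9288 - 5*(-2 - 30) = 9288 - 5*(-32) = 9288 + 160 = 9448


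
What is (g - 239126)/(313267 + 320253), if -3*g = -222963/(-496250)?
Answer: -118666351821/314384300000 ≈ -0.37746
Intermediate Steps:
g = -74321/496250 (g = -(-74321)/(-496250) = -(-74321)*(-1)/496250 = -⅓*222963/496250 = -74321/496250 ≈ -0.14977)
(g - 239126)/(313267 + 320253) = (-74321/496250 - 239126)/(313267 + 320253) = -118666351821/496250/633520 = -118666351821/496250*1/633520 = -118666351821/314384300000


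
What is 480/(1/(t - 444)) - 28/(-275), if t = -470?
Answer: -120647972/275 ≈ -4.3872e+5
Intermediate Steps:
480/(1/(t - 444)) - 28/(-275) = 480/(1/(-470 - 444)) - 28/(-275) = 480/(1/(-914)) - 28*(-1/275) = 480/(-1/914) + 28/275 = 480*(-914) + 28/275 = -438720 + 28/275 = -120647972/275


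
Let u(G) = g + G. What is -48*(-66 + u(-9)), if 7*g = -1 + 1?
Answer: 3600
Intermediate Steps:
g = 0 (g = (-1 + 1)/7 = (1/7)*0 = 0)
u(G) = G (u(G) = 0 + G = G)
-48*(-66 + u(-9)) = -48*(-66 - 9) = -48*(-75) = 3600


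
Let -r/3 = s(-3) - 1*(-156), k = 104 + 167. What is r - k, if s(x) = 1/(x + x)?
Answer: -1477/2 ≈ -738.50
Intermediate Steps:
k = 271
s(x) = 1/(2*x)
r = -935/2 (r = -3*((1/2)/(-3) - 1*(-156)) = -3*((1/2)*(-1/3) + 156) = -3*(-1/6 + 156) = -3*935/6 = -935/2 ≈ -467.50)
r - k = -935/2 - 1*271 = -935/2 - 271 = -1477/2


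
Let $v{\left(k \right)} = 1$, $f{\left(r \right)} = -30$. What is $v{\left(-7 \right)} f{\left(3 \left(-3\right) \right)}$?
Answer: $-30$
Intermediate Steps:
$v{\left(-7 \right)} f{\left(3 \left(-3\right) \right)} = 1 \left(-30\right) = -30$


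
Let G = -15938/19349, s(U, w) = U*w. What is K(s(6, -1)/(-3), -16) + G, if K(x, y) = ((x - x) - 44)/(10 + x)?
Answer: -260653/58047 ≈ -4.4904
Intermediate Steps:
K(x, y) = -44/(10 + x) (K(x, y) = (0 - 44)/(10 + x) = -44/(10 + x))
G = -15938/19349 (G = -15938*1/19349 = -15938/19349 ≈ -0.82371)
K(s(6, -1)/(-3), -16) + G = -44/(10 + (6*(-1))/(-3)) - 15938/19349 = -44/(10 - ⅓*(-6)) - 15938/19349 = -44/(10 + 2) - 15938/19349 = -44/12 - 15938/19349 = -44*1/12 - 15938/19349 = -11/3 - 15938/19349 = -260653/58047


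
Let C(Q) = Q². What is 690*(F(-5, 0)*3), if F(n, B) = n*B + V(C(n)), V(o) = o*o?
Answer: 1293750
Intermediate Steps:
V(o) = o²
F(n, B) = n⁴ + B*n (F(n, B) = n*B + (n²)² = B*n + n⁴ = n⁴ + B*n)
690*(F(-5, 0)*3) = 690*(-5*(0 + (-5)³)*3) = 690*(-5*(0 - 125)*3) = 690*(-5*(-125)*3) = 690*(625*3) = 690*1875 = 1293750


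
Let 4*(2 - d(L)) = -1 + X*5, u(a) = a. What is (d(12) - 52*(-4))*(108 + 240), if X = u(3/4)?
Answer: 291363/4 ≈ 72841.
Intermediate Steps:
X = ¾ (X = 3/4 = 3*(¼) = ¾ ≈ 0.75000)
d(L) = 21/16 (d(L) = 2 - (-1 + (¾)*5)/4 = 2 - (-1 + 15/4)/4 = 2 - ¼*11/4 = 2 - 11/16 = 21/16)
(d(12) - 52*(-4))*(108 + 240) = (21/16 - 52*(-4))*(108 + 240) = (21/16 + 208)*348 = (3349/16)*348 = 291363/4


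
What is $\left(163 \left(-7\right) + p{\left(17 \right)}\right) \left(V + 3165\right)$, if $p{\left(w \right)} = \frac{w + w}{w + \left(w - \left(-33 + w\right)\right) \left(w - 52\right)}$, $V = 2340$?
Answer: $- \frac{3574099230}{569} \approx -6.2814 \cdot 10^{6}$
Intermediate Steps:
$p{\left(w \right)} = \frac{2 w}{-1716 + 34 w}$ ($p{\left(w \right)} = \frac{2 w}{w + 33 \left(-52 + w\right)} = \frac{2 w}{w + \left(-1716 + 33 w\right)} = \frac{2 w}{-1716 + 34 w}$)
$\left(163 \left(-7\right) + p{\left(17 \right)}\right) \left(V + 3165\right) = \left(163 \left(-7\right) + \frac{17}{-858 + 17 \cdot 17}\right) \left(2340 + 3165\right) = \left(-1141 + \frac{17}{-858 + 289}\right) 5505 = \left(-1141 + \frac{17}{-569}\right) 5505 = \left(-1141 + 17 \left(- \frac{1}{569}\right)\right) 5505 = \left(-1141 - \frac{17}{569}\right) 5505 = \left(- \frac{649246}{569}\right) 5505 = - \frac{3574099230}{569}$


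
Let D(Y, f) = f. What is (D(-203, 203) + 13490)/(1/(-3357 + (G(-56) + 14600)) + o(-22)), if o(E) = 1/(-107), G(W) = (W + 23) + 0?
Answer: -16424342710/11103 ≈ -1.4793e+6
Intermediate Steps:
G(W) = 23 + W (G(W) = (23 + W) + 0 = 23 + W)
o(E) = -1/107
(D(-203, 203) + 13490)/(1/(-3357 + (G(-56) + 14600)) + o(-22)) = (203 + 13490)/(1/(-3357 + ((23 - 56) + 14600)) - 1/107) = 13693/(1/(-3357 + (-33 + 14600)) - 1/107) = 13693/(1/(-3357 + 14567) - 1/107) = 13693/(1/11210 - 1/107) = 13693/(-11103/1199470) = 13693*(-1199470/11103) = -16424342710/11103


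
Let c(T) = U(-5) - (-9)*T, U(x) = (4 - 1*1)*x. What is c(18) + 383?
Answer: 530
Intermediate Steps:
U(x) = 3*x (U(x) = (4 - 1)*x = 3*x)
c(T) = -15 + 9*T (c(T) = 3*(-5) - (-9)*T = -15 + 9*T)
c(18) + 383 = (-15 + 9*18) + 383 = (-15 + 162) + 383 = 147 + 383 = 530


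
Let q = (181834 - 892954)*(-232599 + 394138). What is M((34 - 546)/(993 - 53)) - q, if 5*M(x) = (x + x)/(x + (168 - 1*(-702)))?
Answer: 58678016235812272/510805 ≈ 1.1487e+11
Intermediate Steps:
M(x) = 2*x/(5*(870 + x)) (M(x) = ((x + x)/(x + (168 - 1*(-702))))/5 = ((2*x)/(x + (168 + 702)))/5 = ((2*x)/(x + 870))/5 = ((2*x)/(870 + x))/5 = (2*x/(870 + x))/5 = 2*x/(5*(870 + x)))
q = -114873613680 (q = -711120*161539 = -114873613680)
M((34 - 546)/(993 - 53)) - q = 2*((34 - 546)/(993 - 53))/(5*(870 + (34 - 546)/(993 - 53))) - 1*(-114873613680) = 2*(-512/940)/(5*(870 - 512/940)) + 114873613680 = 2*(-512*1/940)/(5*(870 - 512*1/940)) + 114873613680 = (⅖)*(-128/235)/(870 - 128/235) + 114873613680 = (⅖)*(-128/235)/(204322/235) + 114873613680 = (⅖)*(-128/235)*(235/204322) + 114873613680 = -128/510805 + 114873613680 = 58678016235812272/510805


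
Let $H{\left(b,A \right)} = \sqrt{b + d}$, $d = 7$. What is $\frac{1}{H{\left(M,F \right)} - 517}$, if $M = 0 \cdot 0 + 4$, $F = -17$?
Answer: $- \frac{47}{24298} - \frac{\sqrt{11}}{267278} \approx -0.0019467$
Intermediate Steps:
$M = 4$ ($M = 0 + 4 = 4$)
$H{\left(b,A \right)} = \sqrt{7 + b}$ ($H{\left(b,A \right)} = \sqrt{b + 7} = \sqrt{7 + b}$)
$\frac{1}{H{\left(M,F \right)} - 517} = \frac{1}{\sqrt{7 + 4} - 517} = \frac{1}{\sqrt{11} - 517} = \frac{1}{-517 + \sqrt{11}}$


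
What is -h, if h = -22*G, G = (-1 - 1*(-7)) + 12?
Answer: 396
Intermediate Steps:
G = 18 (G = (-1 + 7) + 12 = 6 + 12 = 18)
h = -396 (h = -22*18 = -396)
-h = -1*(-396) = 396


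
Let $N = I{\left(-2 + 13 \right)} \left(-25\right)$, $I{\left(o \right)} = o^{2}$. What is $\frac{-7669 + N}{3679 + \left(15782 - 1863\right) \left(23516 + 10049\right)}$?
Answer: $- \frac{5347}{233597457} \approx -2.289 \cdot 10^{-5}$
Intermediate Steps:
$N = -3025$ ($N = \left(-2 + 13\right)^{2} \left(-25\right) = 11^{2} \left(-25\right) = 121 \left(-25\right) = -3025$)
$\frac{-7669 + N}{3679 + \left(15782 - 1863\right) \left(23516 + 10049\right)} = \frac{-7669 - 3025}{3679 + \left(15782 - 1863\right) \left(23516 + 10049\right)} = - \frac{10694}{3679 + 13919 \cdot 33565} = - \frac{10694}{3679 + 467191235} = - \frac{10694}{467194914} = \left(-10694\right) \frac{1}{467194914} = - \frac{5347}{233597457}$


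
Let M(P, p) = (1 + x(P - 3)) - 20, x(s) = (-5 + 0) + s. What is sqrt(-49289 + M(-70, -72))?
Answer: I*sqrt(49386) ≈ 222.23*I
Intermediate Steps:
x(s) = -5 + s
M(P, p) = -27 + P (M(P, p) = (1 + (-5 + (P - 3))) - 20 = (1 + (-5 + (-3 + P))) - 20 = (1 + (-8 + P)) - 20 = (-7 + P) - 20 = -27 + P)
sqrt(-49289 + M(-70, -72)) = sqrt(-49289 + (-27 - 70)) = sqrt(-49289 - 97) = sqrt(-49386) = I*sqrt(49386)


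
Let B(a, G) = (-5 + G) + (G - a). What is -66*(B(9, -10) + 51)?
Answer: -1122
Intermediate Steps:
B(a, G) = -5 - a + 2*G
-66*(B(9, -10) + 51) = -66*((-5 - 1*9 + 2*(-10)) + 51) = -66*((-5 - 9 - 20) + 51) = -66*(-34 + 51) = -66*17 = -1122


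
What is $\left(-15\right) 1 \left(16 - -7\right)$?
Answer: $-345$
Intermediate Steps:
$\left(-15\right) 1 \left(16 - -7\right) = - 15 \left(16 + 7\right) = \left(-15\right) 23 = -345$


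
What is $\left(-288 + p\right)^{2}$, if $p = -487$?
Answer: $600625$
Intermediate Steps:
$\left(-288 + p\right)^{2} = \left(-288 - 487\right)^{2} = \left(-775\right)^{2} = 600625$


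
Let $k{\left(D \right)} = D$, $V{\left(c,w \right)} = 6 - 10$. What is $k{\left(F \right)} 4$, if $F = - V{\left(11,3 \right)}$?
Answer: $16$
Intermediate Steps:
$V{\left(c,w \right)} = -4$
$F = 4$ ($F = \left(-1\right) \left(-4\right) = 4$)
$k{\left(F \right)} 4 = 4 \cdot 4 = 16$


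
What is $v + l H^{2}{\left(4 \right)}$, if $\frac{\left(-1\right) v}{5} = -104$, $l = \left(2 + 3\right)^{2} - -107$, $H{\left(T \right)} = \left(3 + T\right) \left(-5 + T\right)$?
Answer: $6988$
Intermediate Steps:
$H{\left(T \right)} = \left(-5 + T\right) \left(3 + T\right)$
$l = 132$ ($l = 5^{2} + 107 = 25 + 107 = 132$)
$v = 520$ ($v = \left(-5\right) \left(-104\right) = 520$)
$v + l H^{2}{\left(4 \right)} = 520 + 132 \left(-15 + 4^{2} - 8\right)^{2} = 520 + 132 \left(-15 + 16 - 8\right)^{2} = 520 + 132 \left(-7\right)^{2} = 520 + 132 \cdot 49 = 520 + 6468 = 6988$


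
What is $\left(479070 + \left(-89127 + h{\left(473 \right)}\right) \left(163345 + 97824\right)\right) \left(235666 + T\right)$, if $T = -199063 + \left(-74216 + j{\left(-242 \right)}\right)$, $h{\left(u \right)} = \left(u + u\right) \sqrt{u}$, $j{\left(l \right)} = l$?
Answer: $881140629027015 - 9352678660270 \sqrt{473} \approx 6.7773 \cdot 10^{14}$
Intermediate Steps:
$h{\left(u \right)} = 2 u^{\frac{3}{2}}$ ($h{\left(u \right)} = 2 u \sqrt{u} = 2 u^{\frac{3}{2}}$)
$T = -273521$ ($T = -199063 - 74458 = -273521$)
$\left(479070 + \left(-89127 + h{\left(473 \right)}\right) \left(163345 + 97824\right)\right) \left(235666 + T\right) = \left(479070 + \left(-89127 + 2 \cdot 473^{\frac{3}{2}}\right) \left(163345 + 97824\right)\right) \left(235666 - 273521\right) = \left(479070 + \left(-89127 + 2 \cdot 473 \sqrt{473}\right) 261169\right) \left(-37855\right) = \left(479070 + \left(-89127 + 946 \sqrt{473}\right) 261169\right) \left(-37855\right) = \left(479070 - \left(23277209463 - 247065874 \sqrt{473}\right)\right) \left(-37855\right) = \left(-23276730393 + 247065874 \sqrt{473}\right) \left(-37855\right) = 881140629027015 - 9352678660270 \sqrt{473}$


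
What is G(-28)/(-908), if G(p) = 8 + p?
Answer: 5/227 ≈ 0.022026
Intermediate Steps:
G(-28)/(-908) = (8 - 28)/(-908) = -20*(-1/908) = 5/227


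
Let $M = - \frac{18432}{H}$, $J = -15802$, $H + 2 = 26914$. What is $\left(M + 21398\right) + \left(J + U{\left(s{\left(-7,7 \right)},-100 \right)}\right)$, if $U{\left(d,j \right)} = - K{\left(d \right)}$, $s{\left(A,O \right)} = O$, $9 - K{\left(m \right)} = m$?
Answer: $\frac{4703978}{841} \approx 5593.3$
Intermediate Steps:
$H = 26912$ ($H = -2 + 26914 = 26912$)
$K{\left(m \right)} = 9 - m$
$U{\left(d,j \right)} = -9 + d$ ($U{\left(d,j \right)} = - (9 - d) = -9 + d$)
$M = - \frac{576}{841}$ ($M = - \frac{18432}{26912} = \left(-18432\right) \frac{1}{26912} = - \frac{576}{841} \approx -0.6849$)
$\left(M + 21398\right) + \left(J + U{\left(s{\left(-7,7 \right)},-100 \right)}\right) = \left(- \frac{576}{841} + 21398\right) + \left(-15802 + \left(-9 + 7\right)\right) = \frac{17995142}{841} - 15804 = \frac{4703978}{841}$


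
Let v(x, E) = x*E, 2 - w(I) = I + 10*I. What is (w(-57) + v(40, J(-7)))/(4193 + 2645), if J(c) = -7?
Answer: 349/6838 ≈ 0.051038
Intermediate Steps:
w(I) = 2 - 11*I (w(I) = 2 - (I + 10*I) = 2 - 11*I)
v(x, E) = E*x
(w(-57) + v(40, J(-7)))/(4193 + 2645) = ((2 - 11*(-57)) - 7*40)/(4193 + 2645) = ((2 + 627) - 280)/6838 = (629 - 280)*(1/6838) = 349*(1/6838) = 349/6838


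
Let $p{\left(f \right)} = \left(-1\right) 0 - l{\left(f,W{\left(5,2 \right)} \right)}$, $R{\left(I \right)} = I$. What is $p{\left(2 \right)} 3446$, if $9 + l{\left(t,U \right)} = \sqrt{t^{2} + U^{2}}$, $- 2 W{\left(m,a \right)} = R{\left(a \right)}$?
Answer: $31014 - 3446 \sqrt{5} \approx 23309.0$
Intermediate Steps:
$W{\left(m,a \right)} = - \frac{a}{2}$
$l{\left(t,U \right)} = -9 + \sqrt{U^{2} + t^{2}}$ ($l{\left(t,U \right)} = -9 + \sqrt{t^{2} + U^{2}} = -9 + \sqrt{U^{2} + t^{2}}$)
$p{\left(f \right)} = 9 - \sqrt{1 + f^{2}}$ ($p{\left(f \right)} = \left(-1\right) 0 - \left(-9 + \sqrt{\left(\left(- \frac{1}{2}\right) 2\right)^{2} + f^{2}}\right) = 0 - \left(-9 + \sqrt{\left(-1\right)^{2} + f^{2}}\right) = 0 - \left(-9 + \sqrt{1 + f^{2}}\right) = 9 - \sqrt{1 + f^{2}}$)
$p{\left(2 \right)} 3446 = \left(9 - \sqrt{1 + 2^{2}}\right) 3446 = \left(9 - \sqrt{1 + 4}\right) 3446 = \left(9 - \sqrt{5}\right) 3446 = 31014 - 3446 \sqrt{5}$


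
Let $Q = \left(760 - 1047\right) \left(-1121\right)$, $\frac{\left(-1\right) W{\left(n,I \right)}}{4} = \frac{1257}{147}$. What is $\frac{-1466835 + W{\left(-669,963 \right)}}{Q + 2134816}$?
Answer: $- \frac{71876591}{120370607} \approx -0.59713$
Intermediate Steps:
$W{\left(n,I \right)} = - \frac{1676}{49}$ ($W{\left(n,I \right)} = - 4 \cdot \frac{1257}{147} = - 4 \cdot 1257 \cdot \frac{1}{147} = \left(-4\right) \frac{419}{49} = - \frac{1676}{49}$)
$Q = 321727$ ($Q = \left(-287\right) \left(-1121\right) = 321727$)
$\frac{-1466835 + W{\left(-669,963 \right)}}{Q + 2134816} = \frac{-1466835 - \frac{1676}{49}}{321727 + 2134816} = - \frac{71876591}{49 \cdot 2456543} = \left(- \frac{71876591}{49}\right) \frac{1}{2456543} = - \frac{71876591}{120370607}$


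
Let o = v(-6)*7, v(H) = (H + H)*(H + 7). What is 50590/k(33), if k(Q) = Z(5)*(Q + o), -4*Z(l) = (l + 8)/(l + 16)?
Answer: 1416520/221 ≈ 6409.6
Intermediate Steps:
v(H) = 2*H*(7 + H) (v(H) = (2*H)*(7 + H) = 2*H*(7 + H))
Z(l) = -(8 + l)/(4*(16 + l)) (Z(l) = -(l + 8)/(4*(l + 16)) = -(8 + l)/(4*(16 + l)))
o = -84 (o = (2*(-6)*(7 - 6))*7 = (2*(-6)*1)*7 = -12*7 = -84)
k(Q) = 13 - 13*Q/84 (k(Q) = ((-8 - 1*5)/(4*(16 + 5)))*(Q - 84) = ((1/4)*(-8 - 5)/21)*(-84 + Q) = ((1/4)*(1/21)*(-13))*(-84 + Q) = -13*(-84 + Q)/84 = 13 - 13*Q/84)
50590/k(33) = 50590/(13 - 13/84*33) = 50590/(13 - 143/28) = 50590/(221/28) = 50590*(28/221) = 1416520/221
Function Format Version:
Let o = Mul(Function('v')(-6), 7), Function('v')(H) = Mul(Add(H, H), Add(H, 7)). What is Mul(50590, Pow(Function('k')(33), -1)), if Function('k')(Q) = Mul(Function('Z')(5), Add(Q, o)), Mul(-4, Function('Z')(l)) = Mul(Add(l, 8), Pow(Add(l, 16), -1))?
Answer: Rational(1416520, 221) ≈ 6409.6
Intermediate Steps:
Function('v')(H) = Mul(2, H, Add(7, H)) (Function('v')(H) = Mul(Mul(2, H), Add(7, H)) = Mul(2, H, Add(7, H)))
Function('Z')(l) = Mul(Rational(-1, 4), Pow(Add(16, l), -1), Add(8, l)) (Function('Z')(l) = Mul(Rational(-1, 4), Mul(Add(l, 8), Pow(Add(l, 16), -1))) = Mul(Rational(-1, 4), Mul(Add(8, l), Pow(Add(16, l), -1))) = Mul(Rational(-1, 4), Mul(Pow(Add(16, l), -1), Add(8, l))) = Mul(Rational(-1, 4), Pow(Add(16, l), -1), Add(8, l)))
o = -84 (o = Mul(Mul(2, -6, Add(7, -6)), 7) = Mul(Mul(2, -6, 1), 7) = Mul(-12, 7) = -84)
Function('k')(Q) = Add(13, Mul(Rational(-13, 84), Q)) (Function('k')(Q) = Mul(Mul(Rational(1, 4), Pow(Add(16, 5), -1), Add(-8, Mul(-1, 5))), Add(Q, -84)) = Mul(Mul(Rational(1, 4), Pow(21, -1), Add(-8, -5)), Add(-84, Q)) = Mul(Mul(Rational(1, 4), Rational(1, 21), -13), Add(-84, Q)) = Mul(Rational(-13, 84), Add(-84, Q)) = Add(13, Mul(Rational(-13, 84), Q)))
Mul(50590, Pow(Function('k')(33), -1)) = Mul(50590, Pow(Add(13, Mul(Rational(-13, 84), 33)), -1)) = Mul(50590, Pow(Add(13, Rational(-143, 28)), -1)) = Mul(50590, Pow(Rational(221, 28), -1)) = Mul(50590, Rational(28, 221)) = Rational(1416520, 221)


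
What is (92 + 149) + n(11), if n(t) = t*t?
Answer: 362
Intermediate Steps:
n(t) = t²
(92 + 149) + n(11) = (92 + 149) + 11² = 241 + 121 = 362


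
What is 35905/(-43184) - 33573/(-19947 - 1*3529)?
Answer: 151727663/253446896 ≈ 0.59866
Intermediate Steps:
35905/(-43184) - 33573/(-19947 - 1*3529) = 35905*(-1/43184) - 33573/(-19947 - 3529) = -35905/43184 - 33573/(-23476) = -35905/43184 - 33573*(-1/23476) = -35905/43184 + 33573/23476 = 151727663/253446896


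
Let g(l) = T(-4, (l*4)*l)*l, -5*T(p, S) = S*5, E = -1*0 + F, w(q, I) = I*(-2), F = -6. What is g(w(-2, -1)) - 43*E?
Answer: 226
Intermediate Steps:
w(q, I) = -2*I
E = -6 (E = -1*0 - 6 = 0 - 6 = -6)
T(p, S) = -S (T(p, S) = -S*5/5 = -S)
g(l) = -4*l³ (g(l) = (-l*4*l)*l = (-4*l*l)*l = (-4*l²)*l = -4*l³)
g(w(-2, -1)) - 43*E = -4*(-2*(-1))³ - 43*(-6) = -4*2³ + 258 = -4*8 + 258 = -32 + 258 = 226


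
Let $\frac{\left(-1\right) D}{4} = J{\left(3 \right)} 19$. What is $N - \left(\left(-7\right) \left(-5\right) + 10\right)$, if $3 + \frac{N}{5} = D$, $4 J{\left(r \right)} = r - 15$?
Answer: $1080$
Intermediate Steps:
$J{\left(r \right)} = - \frac{15}{4} + \frac{r}{4}$ ($J{\left(r \right)} = \frac{r - 15}{4} = \frac{-15 + r}{4} = - \frac{15}{4} + \frac{r}{4}$)
$D = 228$ ($D = - 4 \left(- \frac{15}{4} + \frac{1}{4} \cdot 3\right) 19 = - 4 \left(- \frac{15}{4} + \frac{3}{4}\right) 19 = - 4 \left(\left(-3\right) 19\right) = \left(-4\right) \left(-57\right) = 228$)
$N = 1125$ ($N = -15 + 5 \cdot 228 = -15 + 1140 = 1125$)
$N - \left(\left(-7\right) \left(-5\right) + 10\right) = 1125 - \left(\left(-7\right) \left(-5\right) + 10\right) = 1125 - \left(35 + 10\right) = 1125 - 45 = 1080$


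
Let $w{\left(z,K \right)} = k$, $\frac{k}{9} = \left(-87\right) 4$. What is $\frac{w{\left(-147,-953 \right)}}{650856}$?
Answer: $- \frac{261}{54238} \approx -0.0048121$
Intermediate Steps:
$k = -3132$ ($k = 9 \left(\left(-87\right) 4\right) = 9 \left(-348\right) = -3132$)
$w{\left(z,K \right)} = -3132$
$\frac{w{\left(-147,-953 \right)}}{650856} = - \frac{3132}{650856} = \left(-3132\right) \frac{1}{650856} = - \frac{261}{54238}$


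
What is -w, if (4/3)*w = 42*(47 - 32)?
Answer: -945/2 ≈ -472.50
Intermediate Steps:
w = 945/2 (w = 3*(42*(47 - 32))/4 = 3*(42*15)/4 = (¾)*630 = 945/2 ≈ 472.50)
-w = -1*945/2 = -945/2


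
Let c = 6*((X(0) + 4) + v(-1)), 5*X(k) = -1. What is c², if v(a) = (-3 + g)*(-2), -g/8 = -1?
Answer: 34596/25 ≈ 1383.8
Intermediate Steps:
g = 8 (g = -8*(-1) = 8)
X(k) = -⅕ (X(k) = (⅕)*(-1) = -⅕)
v(a) = -10 (v(a) = (-3 + 8)*(-2) = 5*(-2) = -10)
c = -186/5 (c = 6*((-⅕ + 4) - 10) = 6*(19/5 - 10) = 6*(-31/5) = -186/5 ≈ -37.200)
c² = (-186/5)² = 34596/25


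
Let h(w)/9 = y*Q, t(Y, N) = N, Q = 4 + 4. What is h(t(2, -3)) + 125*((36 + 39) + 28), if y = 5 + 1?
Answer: 13307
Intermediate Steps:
Q = 8
y = 6
h(w) = 432 (h(w) = 9*(6*8) = 9*48 = 432)
h(t(2, -3)) + 125*((36 + 39) + 28) = 432 + 125*((36 + 39) + 28) = 432 + 125*(75 + 28) = 432 + 125*103 = 432 + 12875 = 13307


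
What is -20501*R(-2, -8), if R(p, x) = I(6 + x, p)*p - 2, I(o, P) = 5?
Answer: 246012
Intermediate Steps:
R(p, x) = -2 + 5*p (R(p, x) = 5*p - 2 = -2 + 5*p)
-20501*R(-2, -8) = -20501*(-2 + 5*(-2)) = -20501*(-2 - 10) = -20501*(-12) = 246012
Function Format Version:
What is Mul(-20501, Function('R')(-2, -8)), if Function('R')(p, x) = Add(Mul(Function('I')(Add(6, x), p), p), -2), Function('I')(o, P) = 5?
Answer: 246012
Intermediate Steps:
Function('R')(p, x) = Add(-2, Mul(5, p)) (Function('R')(p, x) = Add(Mul(5, p), -2) = Add(-2, Mul(5, p)))
Mul(-20501, Function('R')(-2, -8)) = Mul(-20501, Add(-2, Mul(5, -2))) = Mul(-20501, Add(-2, -10)) = Mul(-20501, -12) = 246012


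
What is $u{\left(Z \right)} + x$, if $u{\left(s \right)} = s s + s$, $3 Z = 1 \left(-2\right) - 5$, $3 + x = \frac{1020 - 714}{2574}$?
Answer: $\frac{296}{1287} \approx 0.22999$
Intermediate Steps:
$x = - \frac{412}{143}$ ($x = -3 + \frac{1020 - 714}{2574} = -3 + \left(1020 - 714\right) \frac{1}{2574} = -3 + 306 \cdot \frac{1}{2574} = -3 + \frac{17}{143} = - \frac{412}{143} \approx -2.8811$)
$Z = - \frac{7}{3}$ ($Z = \frac{1 \left(-2\right) - 5}{3} = \frac{-2 - 5}{3} = \frac{1}{3} \left(-7\right) = - \frac{7}{3} \approx -2.3333$)
$u{\left(s \right)} = s + s^{2}$ ($u{\left(s \right)} = s^{2} + s = s + s^{2}$)
$u{\left(Z \right)} + x = - \frac{7 \left(1 - \frac{7}{3}\right)}{3} - \frac{412}{143} = \left(- \frac{7}{3}\right) \left(- \frac{4}{3}\right) - \frac{412}{143} = \frac{28}{9} - \frac{412}{143} = \frac{296}{1287}$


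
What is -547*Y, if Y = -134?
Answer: 73298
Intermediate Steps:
-547*Y = -547*(-134) = 73298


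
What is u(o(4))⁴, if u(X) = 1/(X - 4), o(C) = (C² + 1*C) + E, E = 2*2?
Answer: 1/160000 ≈ 6.2500e-6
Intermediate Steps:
E = 4
o(C) = 4 + C + C² (o(C) = (C² + 1*C) + 4 = (C² + C) + 4 = (C + C²) + 4 = 4 + C + C²)
u(X) = 1/(-4 + X)
u(o(4))⁴ = (1/(-4 + (4 + 4 + 4²)))⁴ = (1/(-4 + (4 + 4 + 16)))⁴ = (1/(-4 + 24))⁴ = (1/20)⁴ = 1/160000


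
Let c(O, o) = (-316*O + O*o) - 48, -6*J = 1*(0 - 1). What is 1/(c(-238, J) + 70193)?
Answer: 3/435940 ≈ 6.8817e-6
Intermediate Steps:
J = 1/6 (J = -(0 - 1)/6 = -(-1)/6 = -1/6*(-1) = 1/6 ≈ 0.16667)
c(O, o) = -48 - 316*O + O*o
1/(c(-238, J) + 70193) = 1/((-48 - 316*(-238) - 238*1/6) + 70193) = 1/((-48 + 75208 - 119/3) + 70193) = 1/(225361/3 + 70193) = 1/(435940/3) = 3/435940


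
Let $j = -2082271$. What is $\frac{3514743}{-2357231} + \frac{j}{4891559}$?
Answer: $- \frac{22100966505938}{11530534513129} \approx -1.9167$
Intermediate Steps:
$\frac{3514743}{-2357231} + \frac{j}{4891559} = \frac{3514743}{-2357231} - \frac{2082271}{4891559} = 3514743 \left(- \frac{1}{2357231}\right) - \frac{2082271}{4891559} = - \frac{3514743}{2357231} - \frac{2082271}{4891559} = - \frac{22100966505938}{11530534513129}$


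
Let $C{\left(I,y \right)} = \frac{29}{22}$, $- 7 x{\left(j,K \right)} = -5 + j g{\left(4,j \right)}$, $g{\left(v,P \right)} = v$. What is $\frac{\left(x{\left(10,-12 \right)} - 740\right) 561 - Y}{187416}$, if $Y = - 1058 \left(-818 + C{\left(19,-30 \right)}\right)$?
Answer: $- \frac{783441}{114532} \approx -6.8404$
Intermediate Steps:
$x{\left(j,K \right)} = \frac{5}{7} - \frac{4 j}{7}$ ($x{\left(j,K \right)} = - \frac{-5 + j 4}{7} = - \frac{-5 + 4 j}{7} = \frac{5}{7} - \frac{4 j}{7}$)
$C{\left(I,y \right)} = \frac{29}{22}$ ($C{\left(I,y \right)} = 29 \cdot \frac{1}{22} = \frac{29}{22}$)
$Y = \frac{9504543}{11}$ ($Y = - 1058 \left(-818 + \frac{29}{22}\right) = \left(-1058\right) \left(- \frac{17967}{22}\right) = \frac{9504543}{11} \approx 8.6405 \cdot 10^{5}$)
$\frac{\left(x{\left(10,-12 \right)} - 740\right) 561 - Y}{187416} = \frac{\left(\left(\frac{5}{7} - \frac{40}{7}\right) - 740\right) 561 - \frac{9504543}{11}}{187416} = \left(\left(\left(\frac{5}{7} - \frac{40}{7}\right) - 740\right) 561 - \frac{9504543}{11}\right) \frac{1}{187416} = \left(\left(-5 - 740\right) 561 - \frac{9504543}{11}\right) \frac{1}{187416} = \left(\left(-745\right) 561 - \frac{9504543}{11}\right) \frac{1}{187416} = \left(-417945 - \frac{9504543}{11}\right) \frac{1}{187416} = \left(- \frac{14101938}{11}\right) \frac{1}{187416} = - \frac{783441}{114532}$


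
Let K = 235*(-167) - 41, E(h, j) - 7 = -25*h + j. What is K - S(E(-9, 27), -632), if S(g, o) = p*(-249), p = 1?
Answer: -39037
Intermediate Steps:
E(h, j) = 7 + j - 25*h (E(h, j) = 7 + (-25*h + j) = 7 + (j - 25*h) = 7 + j - 25*h)
S(g, o) = -249 (S(g, o) = 1*(-249) = -249)
K = -39286 (K = -39245 - 41 = -39286)
K - S(E(-9, 27), -632) = -39286 - 1*(-249) = -39286 + 249 = -39037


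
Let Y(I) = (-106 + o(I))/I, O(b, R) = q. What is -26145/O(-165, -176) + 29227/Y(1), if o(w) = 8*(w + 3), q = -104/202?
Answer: 96943963/1924 ≈ 50387.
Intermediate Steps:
q = -52/101 (q = -104*1/202 = -52/101 ≈ -0.51485)
O(b, R) = -52/101
o(w) = 24 + 8*w (o(w) = 8*(3 + w) = 24 + 8*w)
Y(I) = (-82 + 8*I)/I (Y(I) = (-106 + (24 + 8*I))/I = (-82 + 8*I)/I)
-26145/O(-165, -176) + 29227/Y(1) = -26145/(-52/101) + 29227/(8 - 82/1) = -26145*(-101/52) + 29227/(8 - 82*1) = 2640645/52 + 29227/(8 - 82) = 2640645/52 + 29227/(-74) = 2640645/52 + 29227*(-1/74) = 2640645/52 - 29227/74 = 96943963/1924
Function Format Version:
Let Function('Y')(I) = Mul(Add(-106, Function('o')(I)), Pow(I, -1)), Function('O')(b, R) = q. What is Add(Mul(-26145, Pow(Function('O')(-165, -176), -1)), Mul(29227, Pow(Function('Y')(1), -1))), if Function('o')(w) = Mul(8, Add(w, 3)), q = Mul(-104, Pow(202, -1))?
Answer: Rational(96943963, 1924) ≈ 50387.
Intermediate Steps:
q = Rational(-52, 101) (q = Mul(-104, Rational(1, 202)) = Rational(-52, 101) ≈ -0.51485)
Function('O')(b, R) = Rational(-52, 101)
Function('o')(w) = Add(24, Mul(8, w)) (Function('o')(w) = Mul(8, Add(3, w)) = Add(24, Mul(8, w)))
Function('Y')(I) = Mul(Pow(I, -1), Add(-82, Mul(8, I))) (Function('Y')(I) = Mul(Add(-106, Add(24, Mul(8, I))), Pow(I, -1)) = Mul(Add(-82, Mul(8, I)), Pow(I, -1)) = Mul(Pow(I, -1), Add(-82, Mul(8, I))))
Add(Mul(-26145, Pow(Function('O')(-165, -176), -1)), Mul(29227, Pow(Function('Y')(1), -1))) = Add(Mul(-26145, Pow(Rational(-52, 101), -1)), Mul(29227, Pow(Add(8, Mul(-82, Pow(1, -1))), -1))) = Add(Mul(-26145, Rational(-101, 52)), Mul(29227, Pow(Add(8, Mul(-82, 1)), -1))) = Add(Rational(2640645, 52), Mul(29227, Pow(Add(8, -82), -1))) = Add(Rational(2640645, 52), Mul(29227, Pow(-74, -1))) = Add(Rational(2640645, 52), Mul(29227, Rational(-1, 74))) = Add(Rational(2640645, 52), Rational(-29227, 74)) = Rational(96943963, 1924)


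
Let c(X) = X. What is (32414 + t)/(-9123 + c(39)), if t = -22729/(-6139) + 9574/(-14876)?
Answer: -211460559151/59256076584 ≈ -3.5686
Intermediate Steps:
t = 19952987/6523126 (t = -22729*(-1/6139) + 9574*(-1/14876) = 3247/877 - 4787/7438 = 19952987/6523126 ≈ 3.0588)
(32414 + t)/(-9123 + c(39)) = (32414 + 19952987/6523126)/(-9123 + 39) = (211460559151/6523126)/(-9084) = (211460559151/6523126)*(-1/9084) = -211460559151/59256076584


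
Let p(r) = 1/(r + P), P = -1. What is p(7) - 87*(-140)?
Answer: 73081/6 ≈ 12180.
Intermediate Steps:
p(r) = 1/(-1 + r) (p(r) = 1/(r - 1) = 1/(-1 + r))
p(7) - 87*(-140) = 1/(-1 + 7) - 87*(-140) = 1/6 + 12180 = 73081/6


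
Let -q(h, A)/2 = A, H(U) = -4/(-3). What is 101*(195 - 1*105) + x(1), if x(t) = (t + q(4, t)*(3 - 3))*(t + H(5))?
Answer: 27277/3 ≈ 9092.3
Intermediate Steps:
H(U) = 4/3 (H(U) = -4*(-⅓) = 4/3)
q(h, A) = -2*A
x(t) = t*(4/3 + t) (x(t) = (t + (-2*t)*(3 - 3))*(t + 4/3) = (t - 2*t*0)*(4/3 + t) = (t + 0)*(4/3 + t) = t*(4/3 + t))
101*(195 - 1*105) + x(1) = 101*(195 - 1*105) + (⅓)*1*(4 + 3*1) = 101*(195 - 105) + (⅓)*1*(4 + 3) = 101*90 + (⅓)*1*7 = 9090 + 7/3 = 27277/3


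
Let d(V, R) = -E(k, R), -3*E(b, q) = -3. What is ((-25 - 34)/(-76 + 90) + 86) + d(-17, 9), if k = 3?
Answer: 1131/14 ≈ 80.786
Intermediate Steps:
E(b, q) = 1 (E(b, q) = -⅓*(-3) = 1)
d(V, R) = -1 (d(V, R) = -1*1 = -1)
((-25 - 34)/(-76 + 90) + 86) + d(-17, 9) = ((-25 - 34)/(-76 + 90) + 86) - 1 = (-59/14 + 86) - 1 = 1145/14 - 1 = 1131/14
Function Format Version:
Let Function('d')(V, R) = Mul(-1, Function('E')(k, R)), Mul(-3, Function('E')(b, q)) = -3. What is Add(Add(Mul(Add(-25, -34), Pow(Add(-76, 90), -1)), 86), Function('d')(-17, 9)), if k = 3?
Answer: Rational(1131, 14) ≈ 80.786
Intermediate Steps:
Function('E')(b, q) = 1 (Function('E')(b, q) = Mul(Rational(-1, 3), -3) = 1)
Function('d')(V, R) = -1 (Function('d')(V, R) = Mul(-1, 1) = -1)
Add(Add(Mul(Add(-25, -34), Pow(Add(-76, 90), -1)), 86), Function('d')(-17, 9)) = Add(Add(Mul(Add(-25, -34), Pow(Add(-76, 90), -1)), 86), -1) = Add(Add(Mul(-59, Pow(14, -1)), 86), -1) = Add(Add(Mul(-59, Rational(1, 14)), 86), -1) = Add(Add(Rational(-59, 14), 86), -1) = Add(Rational(1145, 14), -1) = Rational(1131, 14)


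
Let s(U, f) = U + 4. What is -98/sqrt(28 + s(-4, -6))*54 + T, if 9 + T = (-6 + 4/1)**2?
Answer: -5 - 378*sqrt(7) ≈ -1005.1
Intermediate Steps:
s(U, f) = 4 + U
T = -5 (T = -9 + (-6 + 4/1)**2 = -9 + (-6 + 4*1)**2 = -9 + (-6 + 4)**2 = -9 + (-2)**2 = -9 + 4 = -5)
-98/sqrt(28 + s(-4, -6))*54 + T = -98/sqrt(28 + (4 - 4))*54 - 5 = -98/sqrt(28 + 0)*54 - 5 = -98*sqrt(7)/14*54 - 5 = -7*sqrt(7)*54 - 5 = -378*sqrt(7) - 5 = -5 - 378*sqrt(7)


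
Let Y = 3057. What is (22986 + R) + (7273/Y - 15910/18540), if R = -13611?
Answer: 17714367235/1889226 ≈ 9376.5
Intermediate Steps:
(22986 + R) + (7273/Y - 15910/18540) = (22986 - 13611) + (7273/3057 - 15910/18540) = 9375 + (7273*(1/3057) - 15910*1/18540) = 9375 + (7273/3057 - 1591/1854) = 9375 + 2873485/1889226 = 17714367235/1889226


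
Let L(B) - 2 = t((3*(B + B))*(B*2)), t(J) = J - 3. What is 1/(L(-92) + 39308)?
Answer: 1/140875 ≈ 7.0985e-6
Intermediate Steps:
t(J) = -3 + J
L(B) = -1 + 12*B² (L(B) = 2 + (-3 + (3*(B + B))*(B*2)) = 2 + (-3 + (3*(2*B))*(2*B)) = 2 + (-3 + (6*B)*(2*B)) = 2 + (-3 + 12*B²) = -1 + 12*B²)
1/(L(-92) + 39308) = 1/((-1 + 12*(-92)²) + 39308) = 1/((-1 + 12*8464) + 39308) = 1/((-1 + 101568) + 39308) = 1/(101567 + 39308) = 1/140875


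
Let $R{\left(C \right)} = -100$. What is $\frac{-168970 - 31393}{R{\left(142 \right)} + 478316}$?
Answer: $- \frac{200363}{478216} \approx -0.41898$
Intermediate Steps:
$\frac{-168970 - 31393}{R{\left(142 \right)} + 478316} = \frac{-168970 - 31393}{-100 + 478316} = \frac{-168970 - 31393}{478216} = \left(-168970 - 31393\right) \frac{1}{478216} = \left(-200363\right) \frac{1}{478216} = - \frac{200363}{478216}$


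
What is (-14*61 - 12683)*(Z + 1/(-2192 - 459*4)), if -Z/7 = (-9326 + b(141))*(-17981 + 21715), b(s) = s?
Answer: -34462252668346903/10604 ≈ -3.2499e+12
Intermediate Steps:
Z = 240077530 (Z = -7*(-9326 + 141)*(-17981 + 21715) = -(-64295)*3734 = -7*(-34296790) = 240077530)
(-14*61 - 12683)*(Z + 1/(-2192 - 459*4)) = (-14*61 - 12683)*(240077530 + 1/(-2192 - 459*4)) = (-854 - 12683)*(240077530 + (¼)/(-2651)) = -13537*(240077530 - 1/2651*¼) = -13537*(240077530 - 1/10604) = -13537*2545782128119/10604 = -34462252668346903/10604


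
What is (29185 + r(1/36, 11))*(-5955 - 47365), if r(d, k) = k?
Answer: -1556730720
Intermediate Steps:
(29185 + r(1/36, 11))*(-5955 - 47365) = (29185 + 11)*(-5955 - 47365) = 29196*(-53320) = -1556730720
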